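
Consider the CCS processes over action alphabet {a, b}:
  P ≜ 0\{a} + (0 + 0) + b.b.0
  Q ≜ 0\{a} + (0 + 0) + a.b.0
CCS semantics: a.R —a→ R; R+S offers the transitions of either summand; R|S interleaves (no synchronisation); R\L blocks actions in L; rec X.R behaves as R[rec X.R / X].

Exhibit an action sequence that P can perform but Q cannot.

b

Reachable graph of P (3 states):
  s0 = 0\{a} + (0 + 0) + b.b.0 :: -b-> s1
  s1 = b.0 :: -b-> s2
  s2 = 0 :: (no moves)
Reachable graph of Q (3 states):
  t0 = 0\{a} + (0 + 0) + a.b.0 :: -a-> t1
  t1 = b.0 :: -b-> t2
  t2 = 0 :: (no moves)
Executing b from P (initial set {s0}):
  [1] b ⇒ {s1}
  — P admits the full trace.
Executing b from Q (initial set {t0}):
  [1] b ⇒ no successor for Q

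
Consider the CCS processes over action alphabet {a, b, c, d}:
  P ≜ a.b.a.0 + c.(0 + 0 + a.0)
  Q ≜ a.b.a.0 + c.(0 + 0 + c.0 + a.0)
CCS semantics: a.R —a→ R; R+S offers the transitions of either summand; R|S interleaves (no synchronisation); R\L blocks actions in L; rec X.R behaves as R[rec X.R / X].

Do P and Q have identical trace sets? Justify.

P's transition system — 5 states:
  u0 = a.b.a.0 + c.(0 + 0 + a.0) → ··a··> u1, ··c··> u2
  u1 = b.a.0 → ··b··> u3
  u2 = 0 + 0 + a.0 → ··a··> u4
  u3 = a.0 → ··a··> u4
  u4 = 0 → ∅
Q's transition system — 5 states:
  v0 = a.b.a.0 + c.(0 + 0 + c.0 + a.0) → ··a··> v1, ··c··> v2
  v1 = b.a.0 → ··b··> v3
  v2 = 0 + 0 + c.0 + a.0 → ··a··> v4, ··c··> v4
  v3 = a.0 → ··a··> v4
  v4 = 0 → ∅
Run σ = ⟨cc⟩ on Q: start {v0}
  after c @ step 1: {v2}
  after c @ step 2: {v4}
  Q completes σ.
Run σ = ⟨cc⟩ on P: start {u0}
  after c @ step 1: {u2}
  after c @ step 2: ∅ (P stuck)

trace-distinct — witness ⟨cc⟩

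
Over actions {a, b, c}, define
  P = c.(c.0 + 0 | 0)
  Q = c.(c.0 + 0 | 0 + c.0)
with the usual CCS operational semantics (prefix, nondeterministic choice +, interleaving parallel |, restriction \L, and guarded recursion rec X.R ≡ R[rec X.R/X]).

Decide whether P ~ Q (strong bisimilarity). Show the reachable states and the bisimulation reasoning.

bisimilar

Reachable graph of P (3 states):
  m0 = c.(c.0 + 0 | 0) has moves —c→ m1
  m1 = c.0 + 0 | 0 has moves —c→ m2
  m2 = 0 has moves deadlocked
Reachable graph of Q (3 states):
  n0 = c.(c.0 + 0 | 0 + c.0) has moves —c→ n1
  n1 = c.0 + 0 | 0 + c.0 has moves —c→ n2
  n2 = 0 has moves deadlocked
Coarsest stable partition (strong bisimilarity classes):
  B0 = {m0, n0}
  B1 = {m1, n1}
  B2 = {m2, n2}
m0 ∈ B0, n0 ∈ B0 → same block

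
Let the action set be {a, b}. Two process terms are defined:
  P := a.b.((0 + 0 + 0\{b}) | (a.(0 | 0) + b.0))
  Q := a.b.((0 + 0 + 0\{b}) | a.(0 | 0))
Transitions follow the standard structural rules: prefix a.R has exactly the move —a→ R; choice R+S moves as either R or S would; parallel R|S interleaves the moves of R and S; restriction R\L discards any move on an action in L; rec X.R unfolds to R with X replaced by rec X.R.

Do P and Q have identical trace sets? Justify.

P's transition system — 5 states:
  s0 = a.b.((0 + 0 + 0\{b}) | (a.(0 | 0) + b.0)) :: =a=> s1
  s1 = b.((0 + 0 + 0\{b}) | (a.(0 | 0) + b.0)) :: =b=> s2
  s2 = (0 + 0 + 0\{b}) | (a.(0 | 0) + b.0) :: =a=> s3, =b=> s4
  s3 = (0 + 0 + 0\{b}) | (0 | 0) :: ∅
  s4 = (0 + 0 + 0\{b}) | 0 :: ∅
Q's transition system — 4 states:
  t0 = a.b.((0 + 0 + 0\{b}) | a.(0 | 0)) :: =a=> t1
  t1 = b.((0 + 0 + 0\{b}) | a.(0 | 0)) :: =b=> t2
  t2 = (0 + 0 + 0\{b}) | a.(0 | 0) :: =a=> t3
  t3 = (0 + 0 + 0\{b}) | (0 | 0) :: ∅
Run σ = ⟨abb⟩ on P: start {s0}
  [1] a ⇒ {s1}
  [2] b ⇒ {s2}
  [3] b ⇒ {s4}
  ✓ P
Run σ = ⟨abb⟩ on Q: start {t0}
  [1] a ⇒ {t1}
  [2] b ⇒ {t2}
  [3] b ⇒ ∅  — Q cannot continue

trace-distinct — witness ⟨abb⟩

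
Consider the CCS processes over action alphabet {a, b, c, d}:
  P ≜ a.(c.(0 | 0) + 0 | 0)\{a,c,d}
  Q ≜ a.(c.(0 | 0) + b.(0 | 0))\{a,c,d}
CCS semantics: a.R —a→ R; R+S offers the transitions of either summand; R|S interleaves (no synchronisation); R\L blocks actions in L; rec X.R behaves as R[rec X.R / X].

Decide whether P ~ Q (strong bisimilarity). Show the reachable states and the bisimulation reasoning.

P ≁ Q

LTS(P): 2 reachable states
  u0 = a.(c.(0 | 0) + 0 | 0)\{a,c,d} → —a→ u1
  u1 = (c.(0 | 0) + 0 | 0)\{a,c,d} → deadlocked
LTS(Q): 3 reachable states
  v0 = a.(c.(0 | 0) + b.(0 | 0))\{a,c,d} → —a→ v1
  v1 = (c.(0 | 0) + b.(0 | 0))\{a,c,d} → —b→ v2
  v2 = (0 | 0)\{a,c,d} → deadlocked
Partition-refinement fixed point:
  B0 = {u0}
  B1 = {u1, v2}
  B2 = {v0}
  B3 = {v1}
u0 ∈ B0, v0 ∈ B2 → different blocks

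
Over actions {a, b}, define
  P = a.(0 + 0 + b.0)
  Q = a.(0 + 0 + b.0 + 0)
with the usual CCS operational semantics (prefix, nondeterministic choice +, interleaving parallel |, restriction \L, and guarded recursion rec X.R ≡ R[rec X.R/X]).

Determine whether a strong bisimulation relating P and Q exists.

bisimilar

Reachable graph of P (3 states):
  s0 = a.(0 + 0 + b.0) → ··a··> s1
  s1 = 0 + 0 + b.0 → ··b··> s2
  s2 = 0 → (no moves)
Reachable graph of Q (3 states):
  t0 = a.(0 + 0 + b.0 + 0) → ··a··> t1
  t1 = 0 + 0 + b.0 + 0 → ··b··> t2
  t2 = 0 → (no moves)
Bisimilarity quotient blocks:
  B0 = {s0, t0}
  B1 = {s1, t1}
  B2 = {s2, t2}
s0 ∈ B0, t0 ∈ B0 → same block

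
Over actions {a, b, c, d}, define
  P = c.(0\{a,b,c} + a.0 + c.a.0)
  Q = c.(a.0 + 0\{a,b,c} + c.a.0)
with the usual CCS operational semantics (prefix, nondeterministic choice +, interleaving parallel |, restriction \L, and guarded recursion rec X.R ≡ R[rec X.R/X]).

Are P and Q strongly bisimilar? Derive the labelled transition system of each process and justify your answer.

YES

P's transition system — 4 states:
  s0 = c.(0\{a,b,c} + a.0 + c.a.0) | —c→ s1
  s1 = 0\{a,b,c} + a.0 + c.a.0 | —a→ s2, —c→ s3
  s2 = 0 | stopped
  s3 = a.0 | —a→ s2
Q's transition system — 4 states:
  t0 = c.(a.0 + 0\{a,b,c} + c.a.0) | —c→ t1
  t1 = a.0 + 0\{a,b,c} + c.a.0 | —a→ t2, —c→ t3
  t2 = 0 | stopped
  t3 = a.0 | —a→ t2
Partition-refinement fixed point:
  B0 = {s0, t0}
  B1 = {s1, t1}
  B2 = {s2, t2}
  B3 = {s3, t3}
s0 ∈ B0, t0 ∈ B0 → same block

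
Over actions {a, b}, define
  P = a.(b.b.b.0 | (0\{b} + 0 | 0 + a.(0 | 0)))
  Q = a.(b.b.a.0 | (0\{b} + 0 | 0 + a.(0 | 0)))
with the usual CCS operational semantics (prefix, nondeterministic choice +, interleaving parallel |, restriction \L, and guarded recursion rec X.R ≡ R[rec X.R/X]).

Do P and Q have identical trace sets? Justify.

P's transition system — 9 states:
  s0 = a.(b.b.b.0 | (0\{b} + 0 | 0 + a.(0 | 0))) | —a→ s1
  s1 = b.b.b.0 | (0\{b} + 0 | 0 + a.(0 | 0)) | —a→ s2, —b→ s3
  s2 = b.b.b.0 | (0 | 0) | —b→ s4
  s3 = b.b.0 | (0\{b} + 0 | 0 + a.(0 | 0)) | —a→ s4, —b→ s5
  s4 = b.b.0 | (0 | 0) | —b→ s6
  s5 = b.0 | (0\{b} + 0 | 0 + a.(0 | 0)) | —a→ s6, —b→ s7
  s6 = b.0 | (0 | 0) | —b→ s8
  s7 = 0 | (0\{b} + 0 | 0 + a.(0 | 0)) | —a→ s8
  s8 = 0 | (0 | 0) | ∅
Q's transition system — 9 states:
  t0 = a.(b.b.a.0 | (0\{b} + 0 | 0 + a.(0 | 0))) | —a→ t1
  t1 = b.b.a.0 | (0\{b} + 0 | 0 + a.(0 | 0)) | —a→ t2, —b→ t3
  t2 = b.b.a.0 | (0 | 0) | —b→ t4
  t3 = b.a.0 | (0\{b} + 0 | 0 + a.(0 | 0)) | —a→ t4, —b→ t5
  t4 = b.a.0 | (0 | 0) | —b→ t6
  t5 = a.0 | (0\{b} + 0 | 0 + a.(0 | 0)) | —a→ t6, —a→ t7
  t6 = a.0 | (0 | 0) | —a→ t8
  t7 = 0 | (0\{b} + 0 | 0 + a.(0 | 0)) | —a→ t8
  t8 = 0 | (0 | 0) | ∅
Run σ = ⟨abbb⟩ on P: start {s0}
  [1] a ⇒ {s1}
  [2] b ⇒ {s3}
  [3] b ⇒ {s5}
  [4] b ⇒ {s7}
  ✓ P
Run σ = ⟨abbb⟩ on Q: start {t0}
  [1] a ⇒ {t1}
  [2] b ⇒ {t3}
  [3] b ⇒ {t5}
  [4] b ⇒ no successor for Q

traces(P) ≠ traces(Q) — witness ⟨abbb⟩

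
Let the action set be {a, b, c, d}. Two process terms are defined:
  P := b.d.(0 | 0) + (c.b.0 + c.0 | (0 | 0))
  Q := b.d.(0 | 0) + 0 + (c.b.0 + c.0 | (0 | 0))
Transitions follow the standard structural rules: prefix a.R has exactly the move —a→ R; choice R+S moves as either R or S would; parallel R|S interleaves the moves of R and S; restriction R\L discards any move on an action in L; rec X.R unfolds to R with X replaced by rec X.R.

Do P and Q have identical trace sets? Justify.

LTS(P): 6 reachable states
  u0 = b.d.(0 | 0) + (c.b.0 + c.0 | (0 | 0)) ⊢ =b=> u1, =c=> u2, =c=> u3
  u1 = d.(0 | 0) ⊢ =d=> u4
  u2 = 0 | (0 | 0) ⊢ ∅
  u3 = b.0 ⊢ =b=> u5
  u4 = 0 | 0 ⊢ ∅
  u5 = 0 ⊢ ∅
LTS(Q): 6 reachable states
  v0 = b.d.(0 | 0) + 0 + (c.b.0 + c.0 | (0 | 0)) ⊢ =b=> v1, =c=> v2, =c=> v3
  v1 = d.(0 | 0) ⊢ =d=> v4
  v2 = 0 | (0 | 0) ⊢ ∅
  v3 = b.0 ⊢ =b=> v5
  v4 = 0 | 0 ⊢ ∅
  v5 = 0 ⊢ ∅
Coarsest stable partition (strong bisimilarity classes):
  B0 = {u0, v0}
  B1 = {u2, u4, u5, v2, v4, v5}
  B2 = {u3, v3}
  B3 = {u1, v1}
u0 ∈ B0, v0 ∈ B0 → same block
Bisimilar ⇒ trace-equivalent.

traces(P) = traces(Q)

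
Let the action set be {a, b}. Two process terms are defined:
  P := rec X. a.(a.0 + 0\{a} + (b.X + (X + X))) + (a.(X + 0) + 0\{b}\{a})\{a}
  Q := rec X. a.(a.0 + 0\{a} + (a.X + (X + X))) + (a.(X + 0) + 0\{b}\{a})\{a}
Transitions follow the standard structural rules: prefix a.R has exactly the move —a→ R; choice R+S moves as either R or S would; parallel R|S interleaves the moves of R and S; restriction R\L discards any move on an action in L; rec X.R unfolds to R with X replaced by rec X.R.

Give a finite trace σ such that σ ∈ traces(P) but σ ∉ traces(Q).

ab

Reachable graph of P (3 states):
  s0 = rec X. a.(a.0 + 0\{a} + (b.X + (X + X))) + (a.(X + 0) + 0\{b}\{a})\{a} ⊢ —a→ s1
  s1 = a.0 + 0\{a} + (b.(rec X. a.(a.0 + 0\{a} + (b.X + (X + X))) + (a.(X + 0) + 0\{b}\{a})\{a}) + ((rec X. a.(a.0 + 0\{a} + (b.X + (X + X))) + (a.(X + 0) + 0\{b}\{a})\{a}) + (rec X. a.(a.0 + 0\{a} + (b.X + (X + X))) + (a.(X + 0) + 0\{b}\{a})\{a}))) ⊢ —a→ s1, —a→ s2, —b→ s0
  s2 = 0 ⊢ ∅
Reachable graph of Q (3 states):
  t0 = rec X. a.(a.0 + 0\{a} + (a.X + (X + X))) + (a.(X + 0) + 0\{b}\{a})\{a} ⊢ —a→ t1
  t1 = a.0 + 0\{a} + (a.(rec X. a.(a.0 + 0\{a} + (a.X + (X + X))) + (a.(X + 0) + 0\{b}\{a})\{a}) + ((rec X. a.(a.0 + 0\{a} + (a.X + (X + X))) + (a.(X + 0) + 0\{b}\{a})\{a}) + (rec X. a.(a.0 + 0\{a} + (a.X + (X + X))) + (a.(X + 0) + 0\{b}\{a})\{a}))) ⊢ —a→ t0, —a→ t1, —a→ t2
  t2 = 0 ⊢ ∅
Trace ⟨ab⟩ through P, begin at {s0}:
  [1] a ⇒ {s1}
  [2] b ⇒ {s0}
  P completes σ.
Trace ⟨ab⟩ through Q, begin at {t0}:
  [1] a ⇒ {t1}
  [2] b ⇒ ∅ (Q stuck)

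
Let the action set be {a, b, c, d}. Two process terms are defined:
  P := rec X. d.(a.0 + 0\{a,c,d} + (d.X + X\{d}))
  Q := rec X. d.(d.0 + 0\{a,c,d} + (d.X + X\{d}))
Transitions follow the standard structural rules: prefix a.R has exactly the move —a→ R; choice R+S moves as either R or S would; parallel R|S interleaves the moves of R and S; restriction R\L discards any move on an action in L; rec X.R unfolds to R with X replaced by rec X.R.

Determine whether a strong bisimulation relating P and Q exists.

NO

Reachable graph of P (3 states):
  p0 = rec X. d.(a.0 + 0\{a,c,d} + (d.X + X\{d})) | —d→ p1
  p1 = a.0 + 0\{a,c,d} + (d.(rec X. d.(a.0 + 0\{a,c,d} + (d.X + X\{d}))) + (rec X. d.(a.0 + 0\{a,c,d} + (d.X + X\{d})))\{d}) | —a→ p2, —d→ p0
  p2 = 0 | (no moves)
Reachable graph of Q (3 states):
  q0 = rec X. d.(d.0 + 0\{a,c,d} + (d.X + X\{d})) | —d→ q1
  q1 = d.0 + 0\{a,c,d} + (d.(rec X. d.(d.0 + 0\{a,c,d} + (d.X + X\{d}))) + (rec X. d.(d.0 + 0\{a,c,d} + (d.X + X\{d})))\{d}) | —d→ q0, —d→ q2
  q2 = 0 | (no moves)
Partition-refinement fixed point:
  B0 = {p0}
  B1 = {p1}
  B2 = {p2, q2}
  B3 = {q0}
  B4 = {q1}
p0 ∈ B0, q0 ∈ B3 → different blocks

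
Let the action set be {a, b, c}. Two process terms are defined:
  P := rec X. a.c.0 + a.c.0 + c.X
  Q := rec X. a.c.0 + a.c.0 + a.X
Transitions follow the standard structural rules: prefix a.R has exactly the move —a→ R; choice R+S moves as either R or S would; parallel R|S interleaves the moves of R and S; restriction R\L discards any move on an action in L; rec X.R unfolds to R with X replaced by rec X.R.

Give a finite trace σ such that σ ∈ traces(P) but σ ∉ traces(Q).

LTS(P): 3 reachable states
  m0 = rec X. a.c.0 + a.c.0 + c.X | -a-> m1, -c-> m0
  m1 = c.0 | -c-> m2
  m2 = 0 | (no moves)
LTS(Q): 3 reachable states
  n0 = rec X. a.c.0 + a.c.0 + a.X | -a-> n0, -a-> n1
  n1 = c.0 | -c-> n2
  n2 = 0 | (no moves)
Trace ⟨c⟩ through P, begin at {m0}:
  step 1 (c): {m0}
  P completes σ.
Trace ⟨c⟩ through Q, begin at {n0}:
  step 1 (c): no successor for Q

c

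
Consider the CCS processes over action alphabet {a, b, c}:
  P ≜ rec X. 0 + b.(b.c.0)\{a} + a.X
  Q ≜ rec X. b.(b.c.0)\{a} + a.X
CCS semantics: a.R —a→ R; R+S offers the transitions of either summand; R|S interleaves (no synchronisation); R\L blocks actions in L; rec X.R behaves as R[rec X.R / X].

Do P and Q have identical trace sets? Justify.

traces(P) = traces(Q)

P's transition system — 4 states:
  u0 = rec X. 0 + b.(b.c.0)\{a} + a.X has moves =a=> u0, =b=> u1
  u1 = (b.c.0)\{a} has moves =b=> u2
  u2 = (c.0)\{a} has moves =c=> u3
  u3 = 0\{a} has moves ·
Q's transition system — 4 states:
  v0 = rec X. b.(b.c.0)\{a} + a.X has moves =a=> v0, =b=> v1
  v1 = (b.c.0)\{a} has moves =b=> v2
  v2 = (c.0)\{a} has moves =c=> v3
  v3 = 0\{a} has moves ·
Bisimilarity quotient blocks:
  B0 = {u0, v0}
  B1 = {u1, v1}
  B2 = {u2, v2}
  B3 = {u3, v3}
u0 ∈ B0, v0 ∈ B0 → same block
Bisimilar ⇒ trace-equivalent.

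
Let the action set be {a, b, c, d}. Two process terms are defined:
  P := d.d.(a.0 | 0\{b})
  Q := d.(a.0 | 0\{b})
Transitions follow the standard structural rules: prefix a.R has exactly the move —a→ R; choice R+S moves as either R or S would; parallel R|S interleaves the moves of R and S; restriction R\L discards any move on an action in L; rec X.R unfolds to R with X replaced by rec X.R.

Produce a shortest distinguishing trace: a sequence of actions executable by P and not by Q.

LTS(P): 4 reachable states
  p0 = d.d.(a.0 | 0\{b}) → —d→ p1
  p1 = d.(a.0 | 0\{b}) → —d→ p2
  p2 = a.0 | 0\{b} → —a→ p3
  p3 = 0 | 0\{b} → (no moves)
LTS(Q): 3 reachable states
  q0 = d.(a.0 | 0\{b}) → —d→ q1
  q1 = a.0 | 0\{b} → —a→ q2
  q2 = 0 | 0\{b} → (no moves)
Trace ⟨dd⟩ through P, begin at {p0}:
  after d @ step 1: {p1}
  after d @ step 2: {p2}
  ✓ P
Trace ⟨dd⟩ through Q, begin at {q0}:
  after d @ step 1: {q1}
  after d @ step 2: no successor for Q

dd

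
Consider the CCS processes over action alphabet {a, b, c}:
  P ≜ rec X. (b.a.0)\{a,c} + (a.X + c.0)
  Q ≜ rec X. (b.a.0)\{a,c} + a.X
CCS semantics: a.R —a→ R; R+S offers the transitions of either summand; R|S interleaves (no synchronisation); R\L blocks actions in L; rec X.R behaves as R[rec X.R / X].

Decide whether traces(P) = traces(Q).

Reachable graph of P (3 states):
  u0 = rec X. (b.a.0)\{a,c} + (a.X + c.0) ⊢ ··a··> u0, ··b··> u1, ··c··> u2
  u1 = (a.0)\{a,c} ⊢ stopped
  u2 = 0 ⊢ stopped
Reachable graph of Q (2 states):
  v0 = rec X. (b.a.0)\{a,c} + a.X ⊢ ··a··> v0, ··b··> v1
  v1 = (a.0)\{a,c} ⊢ stopped
Run σ = ⟨c⟩ on P: start {u0}
  [1] c ⇒ {u2}
  — P admits the full trace.
Run σ = ⟨c⟩ on Q: start {v0}
  [1] c ⇒ ∅  — Q cannot continue

trace-distinct — witness ⟨c⟩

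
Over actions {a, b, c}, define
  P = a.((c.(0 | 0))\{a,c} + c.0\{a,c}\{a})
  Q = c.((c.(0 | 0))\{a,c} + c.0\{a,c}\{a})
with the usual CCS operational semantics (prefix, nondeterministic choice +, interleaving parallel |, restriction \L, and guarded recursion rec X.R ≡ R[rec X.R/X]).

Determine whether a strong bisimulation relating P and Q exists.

LTS(P): 3 reachable states
  s0 = a.((c.(0 | 0))\{a,c} + c.0\{a,c}\{a}) has moves =a=> s1
  s1 = (c.(0 | 0))\{a,c} + c.0\{a,c}\{a} has moves =c=> s2
  s2 = 0\{a,c}\{a} has moves ∅
LTS(Q): 3 reachable states
  t0 = c.((c.(0 | 0))\{a,c} + c.0\{a,c}\{a}) has moves =c=> t1
  t1 = (c.(0 | 0))\{a,c} + c.0\{a,c}\{a} has moves =c=> t2
  t2 = 0\{a,c}\{a} has moves ∅
Partition-refinement fixed point:
  B0 = {s0}
  B1 = {s1, t1}
  B2 = {s2, t2}
  B3 = {t0}
s0 ∈ B0, t0 ∈ B3 → different blocks

NO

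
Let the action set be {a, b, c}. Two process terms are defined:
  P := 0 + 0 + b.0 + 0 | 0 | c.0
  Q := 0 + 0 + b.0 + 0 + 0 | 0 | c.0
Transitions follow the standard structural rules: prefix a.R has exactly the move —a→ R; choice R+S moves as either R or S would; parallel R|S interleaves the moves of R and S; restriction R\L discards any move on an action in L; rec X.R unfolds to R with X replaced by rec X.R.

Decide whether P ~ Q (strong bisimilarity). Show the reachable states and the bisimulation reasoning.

P's transition system — 3 states:
  m0 = 0 + 0 + b.0 + 0 | 0 | c.0 has moves —b→ m1, —c→ m2
  m1 = 0 has moves deadlocked
  m2 = 0 | 0 | 0 has moves deadlocked
Q's transition system — 3 states:
  n0 = 0 + 0 + b.0 + 0 + 0 | 0 | c.0 has moves —b→ n1, —c→ n2
  n1 = 0 has moves deadlocked
  n2 = 0 | 0 | 0 has moves deadlocked
Partition-refinement fixed point:
  B0 = {m0, n0}
  B1 = {m1, m2, n1, n2}
m0 ∈ B0, n0 ∈ B0 → same block

P ~ Q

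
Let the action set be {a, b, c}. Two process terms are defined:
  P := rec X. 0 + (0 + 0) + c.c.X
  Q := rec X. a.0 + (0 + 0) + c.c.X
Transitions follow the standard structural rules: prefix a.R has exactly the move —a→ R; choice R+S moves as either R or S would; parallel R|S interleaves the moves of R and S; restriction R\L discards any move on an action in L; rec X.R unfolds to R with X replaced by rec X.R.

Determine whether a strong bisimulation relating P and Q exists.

Reachable graph of P (2 states):
  u0 = rec X. 0 + (0 + 0) + c.c.X :: —c→ u1
  u1 = c.(rec X. 0 + (0 + 0) + c.c.X) :: —c→ u0
Reachable graph of Q (3 states):
  v0 = rec X. a.0 + (0 + 0) + c.c.X :: —a→ v1, —c→ v2
  v1 = 0 :: ·
  v2 = c.(rec X. a.0 + (0 + 0) + c.c.X) :: —c→ v0
Partition-refinement fixed point:
  B0 = {u0, u1}
  B1 = {v0}
  B2 = {v2}
  B3 = {v1}
u0 ∈ B0, v0 ∈ B1 → different blocks

NO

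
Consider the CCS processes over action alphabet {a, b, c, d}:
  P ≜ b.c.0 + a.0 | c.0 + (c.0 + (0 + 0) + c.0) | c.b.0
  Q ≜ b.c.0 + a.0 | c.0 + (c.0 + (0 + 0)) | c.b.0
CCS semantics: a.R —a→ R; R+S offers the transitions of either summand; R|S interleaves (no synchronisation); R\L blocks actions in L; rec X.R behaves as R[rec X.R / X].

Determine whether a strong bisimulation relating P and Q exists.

P ~ Q

Reachable graph of P (10 states):
  u0 = b.c.0 + a.0 | c.0 + (c.0 + (0 + 0) + c.0) | c.b.0 → =a=> u1, =b=> u2, =c=> u3, =c=> u4, =c=> u5
  u1 = 0 | c.0 → =c=> u6
  u2 = c.0 → =c=> u7
  u3 = (c.0 + (0 + 0) + c.0) | b.0 → =b=> u8, =c=> u9
  u4 = 0 | c.b.0 → =c=> u9
  u5 = a.0 | 0 → =a=> u6
  u6 = 0 | 0 → stopped
  u7 = 0 → stopped
  u8 = (c.0 + (0 + 0) + c.0) | 0 → =c=> u6
  u9 = 0 | b.0 → =b=> u6
Reachable graph of Q (10 states):
  v0 = b.c.0 + a.0 | c.0 + (c.0 + (0 + 0)) | c.b.0 → =a=> v1, =b=> v2, =c=> v3, =c=> v4, =c=> v5
  v1 = 0 | c.0 → =c=> v6
  v2 = c.0 → =c=> v7
  v3 = (c.0 + (0 + 0)) | b.0 → =b=> v8, =c=> v9
  v4 = 0 | c.b.0 → =c=> v9
  v5 = a.0 | 0 → =a=> v6
  v6 = 0 | 0 → stopped
  v7 = 0 → stopped
  v8 = (c.0 + (0 + 0)) | 0 → =c=> v6
  v9 = 0 | b.0 → =b=> v6
Bisimilarity quotient blocks:
  B0 = {u0, v0}
  B1 = {u1, u2, u8, v1, v2, v8}
  B2 = {u6, u7, v6, v7}
  B3 = {u3, v3}
  B4 = {u9, v9}
  B5 = {u5, v5}
  B6 = {u4, v4}
u0 ∈ B0, v0 ∈ B0 → same block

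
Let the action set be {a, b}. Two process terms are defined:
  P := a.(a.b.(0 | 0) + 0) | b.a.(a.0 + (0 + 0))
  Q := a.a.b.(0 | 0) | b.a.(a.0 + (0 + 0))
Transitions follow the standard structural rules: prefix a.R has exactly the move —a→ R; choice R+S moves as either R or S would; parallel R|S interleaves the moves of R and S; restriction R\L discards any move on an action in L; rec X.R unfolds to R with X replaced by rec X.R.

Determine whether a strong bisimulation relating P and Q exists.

LTS(P): 16 reachable states
  u0 = a.(a.b.(0 | 0) + 0) | b.a.(a.0 + (0 + 0)) | --a--▸ u1, --b--▸ u2
  u1 = (a.b.(0 | 0) + 0) | b.a.(a.0 + (0 + 0)) | --a--▸ u3, --b--▸ u4
  u2 = a.(a.b.(0 | 0) + 0) | a.(a.0 + (0 + 0)) | --a--▸ u4, --a--▸ u5
  u3 = b.(0 | 0) | b.a.(a.0 + (0 + 0)) | --b--▸ u6, --b--▸ u7
  u4 = (a.b.(0 | 0) + 0) | a.(a.0 + (0 + 0)) | --a--▸ u7, --a--▸ u8
  u5 = a.(a.b.(0 | 0) + 0) | (a.0 + (0 + 0)) | --a--▸ u8, --a--▸ u9
  u6 = 0 | 0 | b.a.(a.0 + (0 + 0)) | --b--▸ u10
  u7 = b.(0 | 0) | a.(a.0 + (0 + 0)) | --a--▸ u11, --b--▸ u10
  u8 = (a.b.(0 | 0) + 0) | (a.0 + (0 + 0)) | --a--▸ u11, --a--▸ u12
  u9 = a.(a.b.(0 | 0) + 0) | 0 | --a--▸ u12
  u10 = 0 | 0 | a.(a.0 + (0 + 0)) | --a--▸ u13
  u11 = b.(0 | 0) | (a.0 + (0 + 0)) | --a--▸ u14, --b--▸ u13
  u12 = (a.b.(0 | 0) + 0) | 0 | --a--▸ u14
  u13 = 0 | 0 | (a.0 + (0 + 0)) | --a--▸ u15
  u14 = b.(0 | 0) | 0 | --b--▸ u15
  u15 = 0 | 0 | 0 | stopped
LTS(Q): 16 reachable states
  v0 = a.a.b.(0 | 0) | b.a.(a.0 + (0 + 0)) | --a--▸ v1, --b--▸ v2
  v1 = a.b.(0 | 0) | b.a.(a.0 + (0 + 0)) | --a--▸ v3, --b--▸ v4
  v2 = a.a.b.(0 | 0) | a.(a.0 + (0 + 0)) | --a--▸ v4, --a--▸ v5
  v3 = b.(0 | 0) | b.a.(a.0 + (0 + 0)) | --b--▸ v6, --b--▸ v7
  v4 = a.b.(0 | 0) | a.(a.0 + (0 + 0)) | --a--▸ v7, --a--▸ v8
  v5 = a.a.b.(0 | 0) | (a.0 + (0 + 0)) | --a--▸ v8, --a--▸ v9
  v6 = 0 | 0 | b.a.(a.0 + (0 + 0)) | --b--▸ v10
  v7 = b.(0 | 0) | a.(a.0 + (0 + 0)) | --a--▸ v11, --b--▸ v10
  v8 = a.b.(0 | 0) | (a.0 + (0 + 0)) | --a--▸ v11, --a--▸ v12
  v9 = a.a.b.(0 | 0) | 0 | --a--▸ v12
  v10 = 0 | 0 | a.(a.0 + (0 + 0)) | --a--▸ v13
  v11 = b.(0 | 0) | (a.0 + (0 + 0)) | --a--▸ v14, --b--▸ v13
  v12 = a.b.(0 | 0) | 0 | --a--▸ v14
  v13 = 0 | 0 | (a.0 + (0 + 0)) | --a--▸ v15
  v14 = b.(0 | 0) | 0 | --b--▸ v15
  v15 = 0 | 0 | 0 | stopped
Bisimilarity quotient blocks:
  B0 = {u0, v0}
  B1 = {u2, v2}
  B2 = {u4, v4}
  B3 = {u7, v7}
  B4 = {u11, v11}
  B5 = {u13, v13}
  B6 = {u15, v15}
  B7 = {u14, v14}
  B8 = {u10, v10}
  B9 = {u8, v8}
  B10 = {u12, v12}
  B11 = {u5, v5}
  B12 = {u9, v9}
  B13 = {u1, v1}
  B14 = {u3, v3}
  B15 = {u6, v6}
u0 ∈ B0, v0 ∈ B0 → same block

YES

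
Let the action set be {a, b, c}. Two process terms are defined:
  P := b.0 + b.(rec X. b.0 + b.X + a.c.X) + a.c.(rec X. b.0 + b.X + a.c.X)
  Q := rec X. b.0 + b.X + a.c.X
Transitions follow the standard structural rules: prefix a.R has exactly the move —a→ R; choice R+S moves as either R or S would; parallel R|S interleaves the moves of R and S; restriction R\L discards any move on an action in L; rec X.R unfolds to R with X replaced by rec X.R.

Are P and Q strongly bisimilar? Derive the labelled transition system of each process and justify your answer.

Reachable graph of P (4 states):
  s0 = b.0 + b.(rec X. b.0 + b.X + a.c.X) + a.c.(rec X. b.0 + b.X + a.c.X) has moves —a→ s1, —b→ s2, —b→ s3
  s1 = c.(rec X. b.0 + b.X + a.c.X) has moves —c→ s3
  s2 = 0 has moves ∅
  s3 = rec X. b.0 + b.X + a.c.X has moves —a→ s1, —b→ s2, —b→ s3
Reachable graph of Q (3 states):
  t0 = rec X. b.0 + b.X + a.c.X has moves —a→ t1, —b→ t0, —b→ t2
  t1 = c.(rec X. b.0 + b.X + a.c.X) has moves —c→ t0
  t2 = 0 has moves ∅
Partition-refinement fixed point:
  B0 = {s0, s3, t0}
  B1 = {s1, t1}
  B2 = {s2, t2}
s0 ∈ B0, t0 ∈ B0 → same block

YES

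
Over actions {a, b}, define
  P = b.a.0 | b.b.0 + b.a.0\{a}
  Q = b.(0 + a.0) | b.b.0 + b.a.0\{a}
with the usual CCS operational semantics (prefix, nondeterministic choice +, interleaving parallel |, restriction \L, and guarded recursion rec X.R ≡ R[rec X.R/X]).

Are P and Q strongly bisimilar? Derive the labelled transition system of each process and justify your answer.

LTS(P): 11 reachable states
  s0 = b.a.0 | b.b.0 + b.a.0\{a} | -b-> s1, -b-> s2, -b-> s3
  s1 = a.0 | b.b.0 | -a-> s4, -b-> s5
  s2 = a.0\{a} | -a-> s6
  s3 = b.a.0 | b.0 | -b-> s5, -b-> s7
  s4 = 0 | b.b.0 | -b-> s8
  s5 = a.0 | b.0 | -a-> s8, -b-> s9
  s6 = 0\{a} | ·
  s7 = b.a.0 | 0 | -b-> s9
  s8 = 0 | b.0 | -b-> s10
  s9 = a.0 | 0 | -a-> s10
  s10 = 0 | 0 | ·
LTS(Q): 11 reachable states
  t0 = b.(0 + a.0) | b.b.0 + b.a.0\{a} | -b-> t1, -b-> t2, -b-> t3
  t1 = (0 + a.0) | b.b.0 | -a-> t4, -b-> t5
  t2 = a.0\{a} | -a-> t6
  t3 = b.(0 + a.0) | b.0 | -b-> t5, -b-> t7
  t4 = 0 | b.b.0 | -b-> t8
  t5 = (0 + a.0) | b.0 | -a-> t8, -b-> t9
  t6 = 0\{a} | ·
  t7 = b.(0 + a.0) | 0 | -b-> t9
  t8 = 0 | b.0 | -b-> t10
  t9 = (0 + a.0) | 0 | -a-> t10
  t10 = 0 | 0 | ·
Partition-refinement fixed point:
  B0 = {s0, t0}
  B1 = {s1, t1}
  B2 = {s4, t4}
  B3 = {s8, t8}
  B4 = {s10, s6, t10, t6}
  B5 = {s5, t5}
  B6 = {s2, s9, t2, t9}
  B7 = {s3, t3}
  B8 = {s7, t7}
s0 ∈ B0, t0 ∈ B0 → same block

YES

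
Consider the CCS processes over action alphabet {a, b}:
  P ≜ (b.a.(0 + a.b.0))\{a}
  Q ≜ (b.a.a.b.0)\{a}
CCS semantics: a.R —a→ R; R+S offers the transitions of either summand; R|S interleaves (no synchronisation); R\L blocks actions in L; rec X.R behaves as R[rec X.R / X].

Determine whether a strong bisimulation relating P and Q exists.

LTS(P): 2 reachable states
  p0 = (b.a.(0 + a.b.0))\{a} → -b-> p1
  p1 = (a.(0 + a.b.0))\{a} → stopped
LTS(Q): 2 reachable states
  q0 = (b.a.a.b.0)\{a} → -b-> q1
  q1 = (a.a.b.0)\{a} → stopped
Coarsest stable partition (strong bisimilarity classes):
  B0 = {p0, q0}
  B1 = {p1, q1}
p0 ∈ B0, q0 ∈ B0 → same block

YES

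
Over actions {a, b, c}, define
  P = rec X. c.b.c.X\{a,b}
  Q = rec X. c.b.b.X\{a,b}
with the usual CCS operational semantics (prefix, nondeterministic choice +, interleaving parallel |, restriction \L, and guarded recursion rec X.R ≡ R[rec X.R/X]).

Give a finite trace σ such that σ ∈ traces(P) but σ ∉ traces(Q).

cbc

P's transition system — 5 states:
  p0 = rec X. c.b.c.X\{a,b} → --c--▸ p1
  p1 = b.c.(rec X. c.b.c.X\{a,b})\{a,b} → --b--▸ p2
  p2 = c.(rec X. c.b.c.X\{a,b})\{a,b} → --c--▸ p3
  p3 = (rec X. c.b.c.X\{a,b})\{a,b} → --c--▸ p4
  p4 = (b.c.(rec X. c.b.c.X\{a,b})\{a,b})\{a,b} → stopped
Q's transition system — 5 states:
  q0 = rec X. c.b.b.X\{a,b} → --c--▸ q1
  q1 = b.b.(rec X. c.b.b.X\{a,b})\{a,b} → --b--▸ q2
  q2 = b.(rec X. c.b.b.X\{a,b})\{a,b} → --b--▸ q3
  q3 = (rec X. c.b.b.X\{a,b})\{a,b} → --c--▸ q4
  q4 = (b.b.(rec X. c.b.b.X\{a,b})\{a,b})\{a,b} → stopped
Run σ = ⟨cbc⟩ on P: start {p0}
  step 1 (c): {p1}
  step 2 (b): {p2}
  step 3 (c): {p3}
  P completes σ.
Run σ = ⟨cbc⟩ on Q: start {q0}
  step 1 (c): {q1}
  step 2 (b): {q2}
  step 3 (c): ∅ (Q stuck)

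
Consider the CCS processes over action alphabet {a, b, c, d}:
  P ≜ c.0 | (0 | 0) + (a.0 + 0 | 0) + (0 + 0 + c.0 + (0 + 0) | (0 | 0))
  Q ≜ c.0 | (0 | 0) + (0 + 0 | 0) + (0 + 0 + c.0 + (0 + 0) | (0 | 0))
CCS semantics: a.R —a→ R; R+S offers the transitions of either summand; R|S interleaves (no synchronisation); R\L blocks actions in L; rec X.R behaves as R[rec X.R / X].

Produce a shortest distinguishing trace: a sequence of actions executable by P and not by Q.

a

Reachable graph of P (3 states):
  p0 = c.0 | (0 | 0) + (a.0 + 0 | 0) + (0 + 0 + c.0 + (0 + 0) | (0 | 0)) → =a=> p1, =c=> p1, =c=> p2
  p1 = 0 → ·
  p2 = 0 | (0 | 0) → ·
Reachable graph of Q (3 states):
  q0 = c.0 | (0 | 0) + (0 + 0 | 0) + (0 + 0 + c.0 + (0 + 0) | (0 | 0)) → =c=> q1, =c=> q2
  q1 = 0 → ·
  q2 = 0 | (0 | 0) → ·
Run σ = ⟨a⟩ on P: start {p0}
  step 1 (a): {p1}
  ✓ P
Run σ = ⟨a⟩ on Q: start {q0}
  step 1 (a): ∅ (Q stuck)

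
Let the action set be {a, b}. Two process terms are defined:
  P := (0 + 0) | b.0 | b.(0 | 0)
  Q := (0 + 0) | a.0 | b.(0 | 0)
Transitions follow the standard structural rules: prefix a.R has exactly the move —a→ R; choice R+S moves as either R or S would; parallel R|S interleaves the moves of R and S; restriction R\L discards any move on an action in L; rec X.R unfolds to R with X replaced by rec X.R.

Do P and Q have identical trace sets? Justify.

trace-distinct — witness ⟨bb⟩

P's transition system — 4 states:
  p0 = (0 + 0) | b.0 | b.(0 | 0) → —b→ p1, —b→ p2
  p1 = (0 + 0) | 0 | b.(0 | 0) → —b→ p3
  p2 = (0 + 0) | b.0 | (0 | 0) → —b→ p3
  p3 = (0 + 0) | 0 | (0 | 0) → (no moves)
Q's transition system — 4 states:
  q0 = (0 + 0) | a.0 | b.(0 | 0) → —a→ q1, —b→ q2
  q1 = (0 + 0) | 0 | b.(0 | 0) → —b→ q3
  q2 = (0 + 0) | a.0 | (0 | 0) → —a→ q3
  q3 = (0 + 0) | 0 | (0 | 0) → (no moves)
Run σ = ⟨bb⟩ on P: start {p0}
  [1] b ⇒ {p1, p2}
  [2] b ⇒ {p3}
  ✓ P
Run σ = ⟨bb⟩ on Q: start {q0}
  [1] b ⇒ {q2}
  [2] b ⇒ ∅  — Q cannot continue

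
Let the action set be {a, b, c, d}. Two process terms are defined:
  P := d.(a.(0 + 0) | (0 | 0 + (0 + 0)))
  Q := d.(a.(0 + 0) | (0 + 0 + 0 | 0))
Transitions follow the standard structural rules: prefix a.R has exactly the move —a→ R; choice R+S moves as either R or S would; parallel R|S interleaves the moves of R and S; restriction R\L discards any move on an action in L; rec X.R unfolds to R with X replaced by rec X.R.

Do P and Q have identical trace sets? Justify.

LTS(P): 3 reachable states
  u0 = d.(a.(0 + 0) | (0 | 0 + (0 + 0))) has moves -d-> u1
  u1 = a.(0 + 0) | (0 | 0 + (0 + 0)) has moves -a-> u2
  u2 = (0 + 0) | (0 | 0 + (0 + 0)) has moves stopped
LTS(Q): 3 reachable states
  v0 = d.(a.(0 + 0) | (0 + 0 + 0 | 0)) has moves -d-> v1
  v1 = a.(0 + 0) | (0 + 0 + 0 | 0) has moves -a-> v2
  v2 = (0 + 0) | (0 + 0 + 0 | 0) has moves stopped
Bisimilarity quotient blocks:
  B0 = {u0, v0}
  B1 = {u1, v1}
  B2 = {u2, v2}
u0 ∈ B0, v0 ∈ B0 → same block
Bisimilar ⇒ trace-equivalent.

trace-equivalent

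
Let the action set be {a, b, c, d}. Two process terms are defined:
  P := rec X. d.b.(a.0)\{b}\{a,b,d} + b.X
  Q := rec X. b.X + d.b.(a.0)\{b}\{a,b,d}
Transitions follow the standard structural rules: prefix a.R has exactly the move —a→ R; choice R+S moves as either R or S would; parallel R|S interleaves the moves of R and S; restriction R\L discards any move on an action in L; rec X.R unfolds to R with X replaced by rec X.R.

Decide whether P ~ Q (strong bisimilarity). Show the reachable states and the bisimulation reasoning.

P's transition system — 3 states:
  p0 = rec X. d.b.(a.0)\{b}\{a,b,d} + b.X :: —b→ p0, —d→ p1
  p1 = b.(a.0)\{b}\{a,b,d} :: —b→ p2
  p2 = (a.0)\{b}\{a,b,d} :: deadlocked
Q's transition system — 3 states:
  q0 = rec X. b.X + d.b.(a.0)\{b}\{a,b,d} :: —b→ q0, —d→ q1
  q1 = b.(a.0)\{b}\{a,b,d} :: —b→ q2
  q2 = (a.0)\{b}\{a,b,d} :: deadlocked
Coarsest stable partition (strong bisimilarity classes):
  B0 = {p0, q0}
  B1 = {p1, q1}
  B2 = {p2, q2}
p0 ∈ B0, q0 ∈ B0 → same block

YES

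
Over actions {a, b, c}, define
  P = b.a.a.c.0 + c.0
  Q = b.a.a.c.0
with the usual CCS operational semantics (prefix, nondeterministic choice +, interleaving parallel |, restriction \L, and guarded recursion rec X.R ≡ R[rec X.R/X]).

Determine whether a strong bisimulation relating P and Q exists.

P ≁ Q

LTS(P): 5 reachable states
  p0 = b.a.a.c.0 + c.0 has moves —b→ p1, —c→ p2
  p1 = a.a.c.0 has moves —a→ p3
  p2 = 0 has moves (no moves)
  p3 = a.c.0 has moves —a→ p4
  p4 = c.0 has moves —c→ p2
LTS(Q): 5 reachable states
  q0 = b.a.a.c.0 has moves —b→ q1
  q1 = a.a.c.0 has moves —a→ q2
  q2 = a.c.0 has moves —a→ q3
  q3 = c.0 has moves —c→ q4
  q4 = 0 has moves (no moves)
Partition-refinement fixed point:
  B0 = {p0}
  B1 = {p1, q1}
  B2 = {p3, q2}
  B3 = {p4, q3}
  B4 = {p2, q4}
  B5 = {q0}
p0 ∈ B0, q0 ∈ B5 → different blocks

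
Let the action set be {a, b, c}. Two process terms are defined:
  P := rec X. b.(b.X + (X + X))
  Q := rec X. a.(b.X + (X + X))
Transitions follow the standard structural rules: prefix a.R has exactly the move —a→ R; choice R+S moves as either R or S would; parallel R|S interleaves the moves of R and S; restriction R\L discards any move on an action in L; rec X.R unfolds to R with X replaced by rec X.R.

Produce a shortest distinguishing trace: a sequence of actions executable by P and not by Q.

b

LTS(P): 2 reachable states
  m0 = rec X. b.(b.X + (X + X)) → ··b··> m1
  m1 = b.(rec X. b.(b.X + (X + X))) + ((rec X. b.(b.X + (X + X))) + (rec X. b.(b.X + (X + X)))) → ··b··> m0, ··b··> m1
LTS(Q): 2 reachable states
  n0 = rec X. a.(b.X + (X + X)) → ··a··> n1
  n1 = b.(rec X. a.(b.X + (X + X))) + ((rec X. a.(b.X + (X + X))) + (rec X. a.(b.X + (X + X)))) → ··a··> n1, ··b··> n0
Trace ⟨b⟩ through P, begin at {m0}:
  step 1 (b): {m1}
  ✓ P
Trace ⟨b⟩ through Q, begin at {n0}:
  step 1 (b): ∅  — Q cannot continue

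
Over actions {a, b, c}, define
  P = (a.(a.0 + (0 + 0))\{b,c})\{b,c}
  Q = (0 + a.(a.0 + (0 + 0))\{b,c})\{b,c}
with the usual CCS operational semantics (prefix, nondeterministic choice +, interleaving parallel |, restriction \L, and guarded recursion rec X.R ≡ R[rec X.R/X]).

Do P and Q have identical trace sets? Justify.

LTS(P): 3 reachable states
  s0 = (a.(a.0 + (0 + 0))\{b,c})\{b,c} ⊢ -a-> s1
  s1 = (a.0 + (0 + 0))\{b,c}\{b,c} ⊢ -a-> s2
  s2 = 0\{b,c}\{b,c} ⊢ (no moves)
LTS(Q): 3 reachable states
  t0 = (0 + a.(a.0 + (0 + 0))\{b,c})\{b,c} ⊢ -a-> t1
  t1 = (a.0 + (0 + 0))\{b,c}\{b,c} ⊢ -a-> t2
  t2 = 0\{b,c}\{b,c} ⊢ (no moves)
Partition-refinement fixed point:
  B0 = {s0, t0}
  B1 = {s1, t1}
  B2 = {s2, t2}
s0 ∈ B0, t0 ∈ B0 → same block
Bisimilar ⇒ trace-equivalent.

trace-equivalent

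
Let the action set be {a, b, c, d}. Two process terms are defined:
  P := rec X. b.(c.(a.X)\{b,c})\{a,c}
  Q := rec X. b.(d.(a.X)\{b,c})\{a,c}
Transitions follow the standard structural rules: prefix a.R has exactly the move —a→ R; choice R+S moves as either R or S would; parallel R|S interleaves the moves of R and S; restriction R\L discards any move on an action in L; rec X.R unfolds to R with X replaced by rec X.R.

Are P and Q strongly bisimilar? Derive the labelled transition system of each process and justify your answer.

P's transition system — 2 states:
  p0 = rec X. b.(c.(a.X)\{b,c})\{a,c} has moves --b--▸ p1
  p1 = (c.(a.(rec X. b.(c.(a.X)\{b,c})\{a,c}))\{b,c})\{a,c} has moves ·
Q's transition system — 3 states:
  q0 = rec X. b.(d.(a.X)\{b,c})\{a,c} has moves --b--▸ q1
  q1 = (d.(a.(rec X. b.(d.(a.X)\{b,c})\{a,c}))\{b,c})\{a,c} has moves --d--▸ q2
  q2 = (a.(rec X. b.(d.(a.X)\{b,c})\{a,c}))\{b,c}\{a,c} has moves ·
Bisimilarity quotient blocks:
  B0 = {p0}
  B1 = {p1, q2}
  B2 = {q0}
  B3 = {q1}
p0 ∈ B0, q0 ∈ B2 → different blocks

NO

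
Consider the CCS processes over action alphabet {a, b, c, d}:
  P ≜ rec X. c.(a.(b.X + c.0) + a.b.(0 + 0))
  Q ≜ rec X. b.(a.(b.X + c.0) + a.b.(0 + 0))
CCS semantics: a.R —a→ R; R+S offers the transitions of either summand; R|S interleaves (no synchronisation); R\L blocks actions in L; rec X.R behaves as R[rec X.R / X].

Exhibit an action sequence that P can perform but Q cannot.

Reachable graph of P (6 states):
  s0 = rec X. c.(a.(b.X + c.0) + a.b.(0 + 0)) :: —c→ s1
  s1 = a.(b.(rec X. c.(a.(b.X + c.0) + a.b.(0 + 0))) + c.0) + a.b.(0 + 0) :: —a→ s2, —a→ s3
  s2 = b.(0 + 0) :: —b→ s4
  s3 = b.(rec X. c.(a.(b.X + c.0) + a.b.(0 + 0))) + c.0 :: —b→ s0, —c→ s5
  s4 = 0 + 0 :: stopped
  s5 = 0 :: stopped
Reachable graph of Q (6 states):
  t0 = rec X. b.(a.(b.X + c.0) + a.b.(0 + 0)) :: —b→ t1
  t1 = a.(b.(rec X. b.(a.(b.X + c.0) + a.b.(0 + 0))) + c.0) + a.b.(0 + 0) :: —a→ t2, —a→ t3
  t2 = b.(0 + 0) :: —b→ t4
  t3 = b.(rec X. b.(a.(b.X + c.0) + a.b.(0 + 0))) + c.0 :: —b→ t0, —c→ t5
  t4 = 0 + 0 :: stopped
  t5 = 0 :: stopped
Trace ⟨c⟩ through P, begin at {s0}:
  [1] c ⇒ {s1}
  — P admits the full trace.
Trace ⟨c⟩ through Q, begin at {t0}:
  [1] c ⇒ no successor for Q

c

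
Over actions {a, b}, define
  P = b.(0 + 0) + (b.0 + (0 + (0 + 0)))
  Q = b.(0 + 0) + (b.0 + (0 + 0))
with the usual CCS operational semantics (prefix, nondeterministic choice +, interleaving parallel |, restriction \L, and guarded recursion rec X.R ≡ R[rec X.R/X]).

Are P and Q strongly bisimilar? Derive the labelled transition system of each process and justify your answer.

Reachable graph of P (3 states):
  p0 = b.(0 + 0) + (b.0 + (0 + (0 + 0))) | --b--▸ p1, --b--▸ p2
  p1 = 0 | ∅
  p2 = 0 + 0 | ∅
Reachable graph of Q (3 states):
  q0 = b.(0 + 0) + (b.0 + (0 + 0)) | --b--▸ q1, --b--▸ q2
  q1 = 0 | ∅
  q2 = 0 + 0 | ∅
Coarsest stable partition (strong bisimilarity classes):
  B0 = {p0, q0}
  B1 = {p1, p2, q1, q2}
p0 ∈ B0, q0 ∈ B0 → same block

P ~ Q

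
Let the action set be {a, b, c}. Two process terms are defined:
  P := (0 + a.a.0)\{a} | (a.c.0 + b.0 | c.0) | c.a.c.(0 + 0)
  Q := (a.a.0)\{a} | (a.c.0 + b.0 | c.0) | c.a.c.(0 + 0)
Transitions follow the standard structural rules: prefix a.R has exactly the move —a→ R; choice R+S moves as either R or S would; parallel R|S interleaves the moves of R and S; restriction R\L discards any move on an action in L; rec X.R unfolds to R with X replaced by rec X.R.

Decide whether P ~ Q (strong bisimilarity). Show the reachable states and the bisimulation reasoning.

P ~ Q

LTS(P): 24 reachable states
  m0 = (0 + a.a.0)\{a} | (a.c.0 + b.0 | c.0) | c.a.c.(0 + 0) :: -a-> m1, -b-> m2, -c-> m3, -c-> m4
  m1 = (0 + a.a.0)\{a} | c.0 | c.a.c.(0 + 0) :: -c-> m5, -c-> m6
  m2 = (0 + a.a.0)\{a} | (0 | c.0) | c.a.c.(0 + 0) :: -c-> m7, -c-> m8
  m3 = (0 + a.a.0)\{a} | (a.c.0 + b.0 | c.0) | a.c.(0 + 0) :: -a-> m6, -a-> m9, -b-> m8, -c-> m10
  m4 = (0 + a.a.0)\{a} | (b.0 | 0) | c.a.c.(0 + 0) :: -b-> m7, -c-> m10
  m5 = (0 + a.a.0)\{a} | 0 | c.a.c.(0 + 0) :: -c-> m11
  m6 = (0 + a.a.0)\{a} | c.0 | a.c.(0 + 0) :: -a-> m12, -c-> m11
  m7 = (0 + a.a.0)\{a} | (0 | 0) | c.a.c.(0 + 0) :: -c-> m13
  m8 = (0 + a.a.0)\{a} | (0 | c.0) | a.c.(0 + 0) :: -a-> m14, -c-> m13
  m9 = (0 + a.a.0)\{a} | (a.c.0 + b.0 | c.0) | c.(0 + 0) :: -a-> m12, -b-> m14, -c-> m15, -c-> m16
  m10 = (0 + a.a.0)\{a} | (b.0 | 0) | a.c.(0 + 0) :: -a-> m16, -b-> m13
  m11 = (0 + a.a.0)\{a} | 0 | a.c.(0 + 0) :: -a-> m17
  m12 = (0 + a.a.0)\{a} | c.0 | c.(0 + 0) :: -c-> m17, -c-> m18
  m13 = (0 + a.a.0)\{a} | (0 | 0) | a.c.(0 + 0) :: -a-> m19
  m14 = (0 + a.a.0)\{a} | (0 | c.0) | c.(0 + 0) :: -c-> m19, -c-> m20
  m15 = (0 + a.a.0)\{a} | (a.c.0 + b.0 | c.0) | (0 + 0) :: -a-> m18, -b-> m20, -c-> m21
  m16 = (0 + a.a.0)\{a} | (b.0 | 0) | c.(0 + 0) :: -b-> m19, -c-> m21
  m17 = (0 + a.a.0)\{a} | 0 | c.(0 + 0) :: -c-> m22
  m18 = (0 + a.a.0)\{a} | c.0 | (0 + 0) :: -c-> m22
  m19 = (0 + a.a.0)\{a} | (0 | 0) | c.(0 + 0) :: -c-> m23
  m20 = (0 + a.a.0)\{a} | (0 | c.0) | (0 + 0) :: -c-> m23
  m21 = (0 + a.a.0)\{a} | (b.0 | 0) | (0 + 0) :: -b-> m23
  m22 = (0 + a.a.0)\{a} | 0 | (0 + 0) :: ·
  m23 = (0 + a.a.0)\{a} | (0 | 0) | (0 + 0) :: ·
LTS(Q): 24 reachable states
  n0 = (a.a.0)\{a} | (a.c.0 + b.0 | c.0) | c.a.c.(0 + 0) :: -a-> n1, -b-> n2, -c-> n3, -c-> n4
  n1 = (a.a.0)\{a} | c.0 | c.a.c.(0 + 0) :: -c-> n5, -c-> n6
  n2 = (a.a.0)\{a} | (0 | c.0) | c.a.c.(0 + 0) :: -c-> n7, -c-> n8
  n3 = (a.a.0)\{a} | (a.c.0 + b.0 | c.0) | a.c.(0 + 0) :: -a-> n6, -a-> n9, -b-> n8, -c-> n10
  n4 = (a.a.0)\{a} | (b.0 | 0) | c.a.c.(0 + 0) :: -b-> n7, -c-> n10
  n5 = (a.a.0)\{a} | 0 | c.a.c.(0 + 0) :: -c-> n11
  n6 = (a.a.0)\{a} | c.0 | a.c.(0 + 0) :: -a-> n12, -c-> n11
  n7 = (a.a.0)\{a} | (0 | 0) | c.a.c.(0 + 0) :: -c-> n13
  n8 = (a.a.0)\{a} | (0 | c.0) | a.c.(0 + 0) :: -a-> n14, -c-> n13
  n9 = (a.a.0)\{a} | (a.c.0 + b.0 | c.0) | c.(0 + 0) :: -a-> n12, -b-> n14, -c-> n15, -c-> n16
  n10 = (a.a.0)\{a} | (b.0 | 0) | a.c.(0 + 0) :: -a-> n16, -b-> n13
  n11 = (a.a.0)\{a} | 0 | a.c.(0 + 0) :: -a-> n17
  n12 = (a.a.0)\{a} | c.0 | c.(0 + 0) :: -c-> n17, -c-> n18
  n13 = (a.a.0)\{a} | (0 | 0) | a.c.(0 + 0) :: -a-> n19
  n14 = (a.a.0)\{a} | (0 | c.0) | c.(0 + 0) :: -c-> n19, -c-> n20
  n15 = (a.a.0)\{a} | (a.c.0 + b.0 | c.0) | (0 + 0) :: -a-> n18, -b-> n20, -c-> n21
  n16 = (a.a.0)\{a} | (b.0 | 0) | c.(0 + 0) :: -b-> n19, -c-> n21
  n17 = (a.a.0)\{a} | 0 | c.(0 + 0) :: -c-> n22
  n18 = (a.a.0)\{a} | c.0 | (0 + 0) :: -c-> n22
  n19 = (a.a.0)\{a} | (0 | 0) | c.(0 + 0) :: -c-> n23
  n20 = (a.a.0)\{a} | (0 | c.0) | (0 + 0) :: -c-> n23
  n21 = (a.a.0)\{a} | (b.0 | 0) | (0 + 0) :: -b-> n23
  n22 = (a.a.0)\{a} | 0 | (0 + 0) :: ·
  n23 = (a.a.0)\{a} | (0 | 0) | (0 + 0) :: ·
Bisimilarity quotient blocks:
  B0 = {m0, n0}
  B1 = {m1, m2, n1, n2}
  B2 = {m5, m7, n5, n7}
  B3 = {m11, m13, n11, n13}
  B4 = {m17, m18, m19, m20, n17, n18, n19, n20}
  B5 = {m22, m23, n22, n23}
  B6 = {m6, m8, n6, n8}
  B7 = {m12, m14, n12, n14}
  B8 = {m4, n4}
  B9 = {m10, n10}
  B10 = {m16, n16}
  B11 = {m21, n21}
  B12 = {m3, n3}
  B13 = {m9, n9}
  B14 = {m15, n15}
m0 ∈ B0, n0 ∈ B0 → same block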